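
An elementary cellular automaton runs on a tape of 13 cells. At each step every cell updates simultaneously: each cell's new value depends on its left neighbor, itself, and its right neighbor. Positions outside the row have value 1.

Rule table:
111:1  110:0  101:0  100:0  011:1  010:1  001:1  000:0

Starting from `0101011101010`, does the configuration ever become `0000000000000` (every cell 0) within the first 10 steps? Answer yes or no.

0101011001010
0101010011010
0101010110010
0101010100110
0101010101100
0101010101001
0101010101011
0101010101011  (fixed point — unchanged through step 10)
step 10 is 0101010101011, still not uniform 0

no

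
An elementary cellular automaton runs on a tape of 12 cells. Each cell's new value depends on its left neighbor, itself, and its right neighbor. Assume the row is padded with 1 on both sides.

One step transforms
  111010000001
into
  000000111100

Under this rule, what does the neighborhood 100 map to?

At position 5 the neighborhood is 100; the next row has 0 there.

0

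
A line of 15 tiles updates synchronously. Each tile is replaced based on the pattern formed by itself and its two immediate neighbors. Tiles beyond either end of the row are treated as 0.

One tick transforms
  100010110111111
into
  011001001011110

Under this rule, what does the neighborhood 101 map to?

At position 5 the neighborhood is 101; the next row has 1 there.

1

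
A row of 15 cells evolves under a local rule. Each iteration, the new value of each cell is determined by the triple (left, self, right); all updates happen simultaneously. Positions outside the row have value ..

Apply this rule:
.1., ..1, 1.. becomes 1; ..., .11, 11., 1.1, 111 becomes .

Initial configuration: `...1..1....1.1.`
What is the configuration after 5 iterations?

..111111..11.11
.1......11.....
111....1..1....
...1..111111...
..1111......1..

..1111......1..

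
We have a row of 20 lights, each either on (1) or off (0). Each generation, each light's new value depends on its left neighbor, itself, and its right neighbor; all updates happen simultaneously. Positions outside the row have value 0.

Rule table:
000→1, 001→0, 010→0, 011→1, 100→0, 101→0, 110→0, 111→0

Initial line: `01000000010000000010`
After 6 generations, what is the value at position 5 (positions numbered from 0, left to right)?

00011111000111111000
11010000010100000011
10000111000001111010
00110100011101000000
10100001010000011111
00001100000111010000
position 5 holds 1

1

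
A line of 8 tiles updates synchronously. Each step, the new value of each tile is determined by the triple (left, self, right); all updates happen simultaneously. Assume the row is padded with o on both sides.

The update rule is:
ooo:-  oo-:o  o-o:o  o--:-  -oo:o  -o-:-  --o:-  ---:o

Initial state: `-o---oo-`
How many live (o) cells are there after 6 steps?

step 1: o--o-ooo
step 2: o---oo--
step 3: o-o-oo--
step 4: oo-ooo--
step 5: -ooo-o--
step 6: oo-oo---
count of o: 4

4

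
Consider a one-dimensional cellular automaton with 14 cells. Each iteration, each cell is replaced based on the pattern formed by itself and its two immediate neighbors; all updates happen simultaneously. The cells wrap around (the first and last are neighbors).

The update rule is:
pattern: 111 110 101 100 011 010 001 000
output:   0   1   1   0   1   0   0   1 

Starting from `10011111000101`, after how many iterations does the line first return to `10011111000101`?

iteration 1: 10010001010011
iteration 2: 10000100100010
iteration 3: 00110000001001
iteration 4: 00110111100000
iteration 5: 10111100101111
iteration 6: 11100100011000
iteration 7: 10100001011010
iteration 8: 01001100111101
iteration 9: 10001100100110
iteration 10: 00101100000111
iteration 11: 00011101110101
iteration 12: 01010111011010
iteration 13: 00101101111100
iteration 14: 10011111000101

14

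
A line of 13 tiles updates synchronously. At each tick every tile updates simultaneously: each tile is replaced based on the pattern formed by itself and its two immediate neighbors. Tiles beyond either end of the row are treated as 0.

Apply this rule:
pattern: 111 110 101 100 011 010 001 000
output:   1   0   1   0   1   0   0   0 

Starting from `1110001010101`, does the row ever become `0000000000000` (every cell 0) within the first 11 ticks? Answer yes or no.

yes

1100000101010
1000000010100
0000000001000
0000000000000
all cells are 0 at tick 4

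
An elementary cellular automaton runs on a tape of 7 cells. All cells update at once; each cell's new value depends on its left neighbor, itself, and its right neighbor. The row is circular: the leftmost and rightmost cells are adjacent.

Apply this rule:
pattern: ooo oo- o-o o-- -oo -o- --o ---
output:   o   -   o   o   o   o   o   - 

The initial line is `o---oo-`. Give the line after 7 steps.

ooo-oo-

oo-oo-o
o-oo-oo
-oo-ooo
oo-ooo-
o-ooo-o
-ooo-oo
ooo-oo-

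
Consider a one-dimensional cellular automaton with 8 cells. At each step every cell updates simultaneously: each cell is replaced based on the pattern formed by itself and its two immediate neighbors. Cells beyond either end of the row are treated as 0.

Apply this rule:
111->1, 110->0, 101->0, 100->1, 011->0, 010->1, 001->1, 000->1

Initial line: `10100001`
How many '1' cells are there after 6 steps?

6

10111111
10011110
11101101
01000001
11111111
01111110
count of 1: 6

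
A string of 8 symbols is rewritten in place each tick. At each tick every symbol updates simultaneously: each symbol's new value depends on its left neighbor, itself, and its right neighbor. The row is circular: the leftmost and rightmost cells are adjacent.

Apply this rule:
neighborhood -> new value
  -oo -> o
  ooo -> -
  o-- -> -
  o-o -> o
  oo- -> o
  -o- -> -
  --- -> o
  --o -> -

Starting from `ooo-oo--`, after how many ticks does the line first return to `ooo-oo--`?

4

tick 1: o-oooo--
tick 2: -oo--o--
tick 3: -oo----o
tick 4: ooo-oo--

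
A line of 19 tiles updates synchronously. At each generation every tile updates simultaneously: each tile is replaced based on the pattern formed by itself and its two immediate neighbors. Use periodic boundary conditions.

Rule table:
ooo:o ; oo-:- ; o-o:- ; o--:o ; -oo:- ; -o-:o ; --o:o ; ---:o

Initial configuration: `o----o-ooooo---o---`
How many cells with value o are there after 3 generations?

13

oooooo--ooo-ooooooo
ooooo-oo-o---oooooo
oooo-----oooo-ooooo
count of o: 13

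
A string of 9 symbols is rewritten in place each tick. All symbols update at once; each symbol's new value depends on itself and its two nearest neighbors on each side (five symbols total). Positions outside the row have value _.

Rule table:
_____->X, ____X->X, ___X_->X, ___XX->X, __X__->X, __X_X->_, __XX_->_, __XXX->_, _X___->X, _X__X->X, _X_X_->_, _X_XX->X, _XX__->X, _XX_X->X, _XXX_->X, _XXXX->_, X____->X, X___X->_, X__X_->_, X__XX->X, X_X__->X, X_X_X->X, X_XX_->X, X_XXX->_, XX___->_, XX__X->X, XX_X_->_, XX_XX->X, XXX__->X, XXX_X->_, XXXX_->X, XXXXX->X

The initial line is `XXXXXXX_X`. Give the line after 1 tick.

__XXXX__X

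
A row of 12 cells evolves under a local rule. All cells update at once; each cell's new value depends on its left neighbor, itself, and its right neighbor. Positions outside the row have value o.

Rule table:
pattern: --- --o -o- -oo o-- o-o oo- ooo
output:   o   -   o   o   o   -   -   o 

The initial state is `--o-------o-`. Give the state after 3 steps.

step 1: o-ooooooo-o-
step 2: --oooooo--o-
step 3: o-ooooo-o-o-

o-ooooo-o-o-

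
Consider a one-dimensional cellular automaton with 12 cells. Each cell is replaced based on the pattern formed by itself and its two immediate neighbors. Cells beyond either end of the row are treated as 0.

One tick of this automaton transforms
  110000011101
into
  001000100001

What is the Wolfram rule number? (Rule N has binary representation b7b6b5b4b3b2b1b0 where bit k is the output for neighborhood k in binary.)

22

position 8: 111 → 0  (bit 7 = 0)
position 1: 110 → 0  (bit 6 = 0)
position 10: 101 → 0  (bit 5 = 0)
position 2: 100 → 1  (bit 4 = 1)
position 0: 011 → 0  (bit 3 = 0)
position 11: 010 → 1  (bit 2 = 1)
position 6: 001 → 1  (bit 1 = 1)
position 3: 000 → 0  (bit 0 = 0)
bits b7..b0 = 00010110 = 22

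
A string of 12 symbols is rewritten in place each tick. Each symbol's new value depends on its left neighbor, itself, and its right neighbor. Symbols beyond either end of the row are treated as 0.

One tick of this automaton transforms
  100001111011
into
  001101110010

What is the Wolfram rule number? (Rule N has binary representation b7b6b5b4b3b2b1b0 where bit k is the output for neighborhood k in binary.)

137

position 6: 111 → 1  (bit 7 = 1)
position 8: 110 → 0  (bit 6 = 0)
position 9: 101 → 0  (bit 5 = 0)
position 1: 100 → 0  (bit 4 = 0)
position 5: 011 → 1  (bit 3 = 1)
position 0: 010 → 0  (bit 2 = 0)
position 4: 001 → 0  (bit 1 = 0)
position 2: 000 → 1  (bit 0 = 1)
bits b7..b0 = 10001001 = 137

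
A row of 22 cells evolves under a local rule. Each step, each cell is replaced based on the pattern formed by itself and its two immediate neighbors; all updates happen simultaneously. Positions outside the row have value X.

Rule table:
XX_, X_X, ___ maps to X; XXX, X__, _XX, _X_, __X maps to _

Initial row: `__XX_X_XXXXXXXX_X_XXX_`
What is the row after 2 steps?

___XX_X_______XX_X__XX
_X__XX__XXXXX__XX_____

_X__XX__XXXXX__XX_____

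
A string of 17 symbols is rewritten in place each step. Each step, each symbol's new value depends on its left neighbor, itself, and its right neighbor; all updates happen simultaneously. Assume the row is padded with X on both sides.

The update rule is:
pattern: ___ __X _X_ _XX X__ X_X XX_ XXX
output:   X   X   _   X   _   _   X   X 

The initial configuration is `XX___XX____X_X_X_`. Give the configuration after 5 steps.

XX_XXXX_XXX_XXXXX

XX_XXXX_XXX______
XX_XXXX_XXX_XXXXX
XX_XXXX_XXX_XXXXX  (fixed point — unchanged through step 5)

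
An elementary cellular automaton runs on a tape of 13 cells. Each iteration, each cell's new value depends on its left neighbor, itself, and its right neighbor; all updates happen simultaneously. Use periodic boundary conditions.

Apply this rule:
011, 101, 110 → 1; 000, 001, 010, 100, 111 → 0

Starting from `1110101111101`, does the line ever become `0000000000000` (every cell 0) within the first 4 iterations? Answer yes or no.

0011011000111
0011111000101
0010001000010
0000000000000
all cells are 0 at iteration 4

yes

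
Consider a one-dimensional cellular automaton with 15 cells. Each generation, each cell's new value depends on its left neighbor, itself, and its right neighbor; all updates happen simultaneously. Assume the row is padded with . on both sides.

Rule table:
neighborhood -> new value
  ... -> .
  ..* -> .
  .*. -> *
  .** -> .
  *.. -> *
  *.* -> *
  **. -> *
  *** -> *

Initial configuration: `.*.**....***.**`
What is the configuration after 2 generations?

.**.**....***.*
..**.**....****

..**.**....****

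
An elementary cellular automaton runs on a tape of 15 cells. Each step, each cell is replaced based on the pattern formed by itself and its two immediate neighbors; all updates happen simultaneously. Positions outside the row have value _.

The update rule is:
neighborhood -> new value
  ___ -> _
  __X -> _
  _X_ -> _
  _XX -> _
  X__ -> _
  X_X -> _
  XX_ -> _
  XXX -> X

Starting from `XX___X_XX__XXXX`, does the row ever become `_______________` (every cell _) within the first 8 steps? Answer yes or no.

step 1: ____________XX_
step 2: _______________
all cells are _ at step 2

yes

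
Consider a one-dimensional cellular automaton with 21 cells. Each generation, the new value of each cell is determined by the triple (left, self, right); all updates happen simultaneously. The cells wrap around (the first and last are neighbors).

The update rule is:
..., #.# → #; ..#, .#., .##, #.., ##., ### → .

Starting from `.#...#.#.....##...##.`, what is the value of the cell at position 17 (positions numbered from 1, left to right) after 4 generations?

.

...#..#..###....#....
##...........##...###
...#########....#....
##...........##...###
position 17 holds .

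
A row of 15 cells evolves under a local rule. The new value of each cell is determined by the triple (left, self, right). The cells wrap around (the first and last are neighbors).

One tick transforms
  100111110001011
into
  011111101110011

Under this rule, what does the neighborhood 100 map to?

At position 1 the neighborhood is 100; the next row has 1 there.

1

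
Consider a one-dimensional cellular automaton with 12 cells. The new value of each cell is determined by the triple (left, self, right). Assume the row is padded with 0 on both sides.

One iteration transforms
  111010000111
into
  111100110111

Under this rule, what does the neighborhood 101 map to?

1

At position 3 the neighborhood is 101; the next row has 1 there.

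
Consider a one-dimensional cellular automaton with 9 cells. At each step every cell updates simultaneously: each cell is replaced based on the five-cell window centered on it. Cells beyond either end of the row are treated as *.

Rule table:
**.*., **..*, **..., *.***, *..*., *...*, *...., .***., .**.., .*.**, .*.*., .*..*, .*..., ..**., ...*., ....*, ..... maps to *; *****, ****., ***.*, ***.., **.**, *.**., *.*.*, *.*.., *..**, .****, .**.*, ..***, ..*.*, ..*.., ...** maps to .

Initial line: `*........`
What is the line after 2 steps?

.*******.
.*.......

.*.......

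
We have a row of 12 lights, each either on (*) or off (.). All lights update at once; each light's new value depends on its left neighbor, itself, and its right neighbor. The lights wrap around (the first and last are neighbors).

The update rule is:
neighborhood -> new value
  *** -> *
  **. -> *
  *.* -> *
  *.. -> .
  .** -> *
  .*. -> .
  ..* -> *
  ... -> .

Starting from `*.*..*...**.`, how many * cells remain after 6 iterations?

11

.*..*...****
*..*...*****
*.*...******
**...*******
**..********
**.*********
count of *: 11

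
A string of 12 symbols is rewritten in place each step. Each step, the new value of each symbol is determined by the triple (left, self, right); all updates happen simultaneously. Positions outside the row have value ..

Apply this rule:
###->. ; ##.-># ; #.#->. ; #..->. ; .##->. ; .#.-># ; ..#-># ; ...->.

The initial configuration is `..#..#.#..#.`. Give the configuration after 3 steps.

#.#.##.#.##.

.##.##.#.##.
#.#..#.#..#.
#.#.##.#.##.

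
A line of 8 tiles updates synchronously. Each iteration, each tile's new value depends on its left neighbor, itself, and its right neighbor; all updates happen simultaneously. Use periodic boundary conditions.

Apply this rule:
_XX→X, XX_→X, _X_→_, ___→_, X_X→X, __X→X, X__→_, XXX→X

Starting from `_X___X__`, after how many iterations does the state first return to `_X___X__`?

4

iteration 1: X___X___
iteration 2: ___X___X
iteration 3: __X___X_
iteration 4: _X___X__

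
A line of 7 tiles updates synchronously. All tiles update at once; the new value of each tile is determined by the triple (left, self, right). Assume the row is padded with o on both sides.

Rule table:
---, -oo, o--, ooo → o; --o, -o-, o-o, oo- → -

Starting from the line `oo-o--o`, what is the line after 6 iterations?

iteration 1: o---o-o
iteration 2: -oo---o
iteration 3: -o-oo-o
iteration 4: ---o--o
iteration 5: oo--o-o
iteration 6: o-o---o

o-o---o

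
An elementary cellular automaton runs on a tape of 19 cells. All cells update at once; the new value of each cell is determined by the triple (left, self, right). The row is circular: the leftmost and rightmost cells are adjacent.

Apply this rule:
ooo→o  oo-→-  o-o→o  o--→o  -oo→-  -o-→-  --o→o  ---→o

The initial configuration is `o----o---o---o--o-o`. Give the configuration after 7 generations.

generation 1: -oooo-ooo-ooo-oo-o-
generation 2: o-oo-o-o-o-o-o--o-o
generation 3: -o--o-o-o-o-o-oo-o-
generation 4: o-oo-o-o-o-o-o--o-o  (repeats generation 2; period 2)
generation 7: -o--o-o-o-o-o-oo-o-

-o--o-o-o-o-o-oo-o-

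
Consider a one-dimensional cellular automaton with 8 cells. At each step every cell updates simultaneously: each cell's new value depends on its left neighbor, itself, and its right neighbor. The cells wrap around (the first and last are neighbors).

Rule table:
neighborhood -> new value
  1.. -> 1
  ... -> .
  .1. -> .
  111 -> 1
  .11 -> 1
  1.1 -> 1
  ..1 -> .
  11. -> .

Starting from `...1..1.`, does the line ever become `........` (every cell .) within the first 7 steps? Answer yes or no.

no

....1..1
1....1..
.1....1.
..1....1
1..1....
.1..1...
..1..1..
step 7 is ..1..1.., still not uniform .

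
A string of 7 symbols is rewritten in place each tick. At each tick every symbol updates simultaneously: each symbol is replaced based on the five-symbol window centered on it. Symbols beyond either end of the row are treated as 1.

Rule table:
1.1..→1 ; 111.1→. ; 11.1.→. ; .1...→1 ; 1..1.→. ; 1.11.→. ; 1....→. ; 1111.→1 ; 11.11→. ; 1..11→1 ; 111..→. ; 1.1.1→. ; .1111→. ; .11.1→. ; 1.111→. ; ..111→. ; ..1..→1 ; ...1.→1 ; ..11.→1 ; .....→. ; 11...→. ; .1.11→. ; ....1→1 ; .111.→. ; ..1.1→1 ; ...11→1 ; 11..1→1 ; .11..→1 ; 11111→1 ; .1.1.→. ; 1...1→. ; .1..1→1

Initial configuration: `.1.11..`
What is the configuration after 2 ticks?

..11..1

....111
..11..1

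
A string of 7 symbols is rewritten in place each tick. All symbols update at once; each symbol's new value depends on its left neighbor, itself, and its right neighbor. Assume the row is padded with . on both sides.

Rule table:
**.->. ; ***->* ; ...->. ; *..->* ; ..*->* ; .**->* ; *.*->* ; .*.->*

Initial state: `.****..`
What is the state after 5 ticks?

****.**

****.*.
***.***
**.***.
*.***.*
****.**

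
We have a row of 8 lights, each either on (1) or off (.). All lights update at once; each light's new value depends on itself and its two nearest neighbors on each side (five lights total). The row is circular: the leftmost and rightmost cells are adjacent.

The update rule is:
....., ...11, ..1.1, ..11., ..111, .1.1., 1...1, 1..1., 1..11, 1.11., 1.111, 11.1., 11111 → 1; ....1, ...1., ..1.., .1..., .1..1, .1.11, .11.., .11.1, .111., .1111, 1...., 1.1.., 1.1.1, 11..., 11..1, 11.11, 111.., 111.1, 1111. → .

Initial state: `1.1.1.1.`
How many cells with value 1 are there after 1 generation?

4

.1.1.1.1
count of 1: 4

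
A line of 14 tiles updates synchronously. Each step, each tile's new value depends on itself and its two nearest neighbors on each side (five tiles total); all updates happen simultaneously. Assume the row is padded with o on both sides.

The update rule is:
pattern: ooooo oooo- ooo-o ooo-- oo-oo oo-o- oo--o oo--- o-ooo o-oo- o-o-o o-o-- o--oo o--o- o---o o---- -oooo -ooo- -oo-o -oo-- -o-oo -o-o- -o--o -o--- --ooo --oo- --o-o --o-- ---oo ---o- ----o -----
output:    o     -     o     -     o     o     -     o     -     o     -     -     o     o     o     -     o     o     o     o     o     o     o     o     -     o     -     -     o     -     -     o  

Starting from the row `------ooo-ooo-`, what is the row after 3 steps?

ooo-oo-o-ooo-o

o-oo-o-ooo-ooo
ooooo-o-ooo-oo
ooo-oo-o-ooo-o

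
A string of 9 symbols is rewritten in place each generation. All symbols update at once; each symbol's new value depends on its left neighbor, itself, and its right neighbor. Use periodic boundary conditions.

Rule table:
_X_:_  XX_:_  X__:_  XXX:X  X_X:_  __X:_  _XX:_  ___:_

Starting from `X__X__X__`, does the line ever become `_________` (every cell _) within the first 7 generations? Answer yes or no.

_________
all cells are _ at generation 1

yes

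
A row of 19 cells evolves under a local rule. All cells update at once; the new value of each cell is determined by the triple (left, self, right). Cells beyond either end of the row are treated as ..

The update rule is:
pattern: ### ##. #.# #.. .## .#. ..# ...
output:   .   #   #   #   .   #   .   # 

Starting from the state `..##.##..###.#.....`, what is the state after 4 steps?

#..##.##...########
##..##.###........#
.##..##..########.#
..##..##........###

..##..##........###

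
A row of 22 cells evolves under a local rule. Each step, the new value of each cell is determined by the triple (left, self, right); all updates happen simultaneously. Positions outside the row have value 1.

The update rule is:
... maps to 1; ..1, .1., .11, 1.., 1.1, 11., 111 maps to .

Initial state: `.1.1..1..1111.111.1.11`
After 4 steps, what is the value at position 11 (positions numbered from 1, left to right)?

1

......................
.11111111111111111111.
......................  (repeats step 1; period 2)
step 4: .11111111111111111111.
position 11 holds 1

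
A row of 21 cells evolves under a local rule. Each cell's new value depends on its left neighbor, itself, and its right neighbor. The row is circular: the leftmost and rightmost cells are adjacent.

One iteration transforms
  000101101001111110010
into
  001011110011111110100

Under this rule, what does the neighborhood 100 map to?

0

At position 9 the neighborhood is 100; the next row has 0 there.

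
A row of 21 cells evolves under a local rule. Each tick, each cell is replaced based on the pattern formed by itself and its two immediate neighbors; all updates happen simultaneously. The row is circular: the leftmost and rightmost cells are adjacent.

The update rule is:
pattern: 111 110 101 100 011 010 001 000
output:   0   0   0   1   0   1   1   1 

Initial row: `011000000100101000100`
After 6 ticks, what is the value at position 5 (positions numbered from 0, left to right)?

0

100111111111101111111
011000000000000000000
100111111111111111111
011000000000000000000  (repeats tick 2; period 2)
tick 6: 011000000000000000000
position 5 holds 0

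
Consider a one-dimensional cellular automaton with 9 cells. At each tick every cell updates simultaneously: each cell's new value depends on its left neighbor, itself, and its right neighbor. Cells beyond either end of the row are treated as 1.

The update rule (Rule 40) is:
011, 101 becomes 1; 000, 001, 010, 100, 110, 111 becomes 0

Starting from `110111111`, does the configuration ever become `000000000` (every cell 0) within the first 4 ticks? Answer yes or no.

yes

tick 1: 001100000
tick 2: 001000000
tick 3: 000000000
all cells are 0 at tick 3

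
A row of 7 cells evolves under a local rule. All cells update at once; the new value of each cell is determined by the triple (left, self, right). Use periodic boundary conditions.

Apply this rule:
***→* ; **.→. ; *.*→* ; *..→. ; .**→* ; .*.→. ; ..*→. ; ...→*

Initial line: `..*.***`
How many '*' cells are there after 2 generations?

4

generation 1: ...***.
generation 2: **.**..
count of *: 4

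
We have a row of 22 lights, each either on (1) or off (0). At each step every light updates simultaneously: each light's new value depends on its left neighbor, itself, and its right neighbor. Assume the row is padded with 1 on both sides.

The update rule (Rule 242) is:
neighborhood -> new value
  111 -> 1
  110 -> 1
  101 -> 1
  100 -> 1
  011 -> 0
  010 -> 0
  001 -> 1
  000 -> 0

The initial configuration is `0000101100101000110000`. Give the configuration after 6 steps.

1001010111010101011001
1110101011101010101110
1111010101110101010111
1111101010111010101011
1111110101011101010101
1111111010101110101010

1111111010101110101010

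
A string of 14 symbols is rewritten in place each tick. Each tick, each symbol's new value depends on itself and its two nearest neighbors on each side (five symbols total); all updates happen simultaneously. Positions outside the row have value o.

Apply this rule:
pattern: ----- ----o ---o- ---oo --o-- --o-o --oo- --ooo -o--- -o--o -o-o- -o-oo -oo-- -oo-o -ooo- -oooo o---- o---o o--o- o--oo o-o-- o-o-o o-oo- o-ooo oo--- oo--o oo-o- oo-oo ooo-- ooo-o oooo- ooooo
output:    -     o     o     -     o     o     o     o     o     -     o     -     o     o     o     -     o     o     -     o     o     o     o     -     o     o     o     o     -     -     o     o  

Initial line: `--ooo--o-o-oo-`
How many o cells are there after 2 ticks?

8

oooo-o-ooo-ooo
ooo-oo--o-o--o
count of o: 8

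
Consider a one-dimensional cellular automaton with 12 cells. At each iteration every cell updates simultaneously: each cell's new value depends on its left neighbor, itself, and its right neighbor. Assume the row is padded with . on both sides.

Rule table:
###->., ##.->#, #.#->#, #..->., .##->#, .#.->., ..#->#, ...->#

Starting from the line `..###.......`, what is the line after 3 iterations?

.######.###.

###.#.######
#.##.##....#
.######.###.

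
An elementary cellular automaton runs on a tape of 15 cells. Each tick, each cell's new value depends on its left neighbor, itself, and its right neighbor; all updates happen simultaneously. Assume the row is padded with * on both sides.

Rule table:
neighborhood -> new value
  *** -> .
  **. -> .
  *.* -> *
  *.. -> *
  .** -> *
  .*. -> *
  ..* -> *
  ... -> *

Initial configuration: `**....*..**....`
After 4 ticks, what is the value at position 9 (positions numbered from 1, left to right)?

.

tick 1: ..********.****
tick 2: ***.......**...
tick 3: ...********.***
tick 4: ****.......**..
position 9 holds .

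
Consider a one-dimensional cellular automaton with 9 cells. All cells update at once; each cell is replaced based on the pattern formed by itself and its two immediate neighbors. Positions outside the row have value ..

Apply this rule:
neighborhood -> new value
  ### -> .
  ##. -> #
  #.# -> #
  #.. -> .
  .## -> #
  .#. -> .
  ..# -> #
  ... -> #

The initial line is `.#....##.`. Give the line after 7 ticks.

#..###.#.

tick 1: #..#####.
tick 2: ..##...#.
tick 3: ####.##..
tick 4: #..####.#
tick 5: ..##..##.
tick 6: ####.###.
tick 7: #..###.#.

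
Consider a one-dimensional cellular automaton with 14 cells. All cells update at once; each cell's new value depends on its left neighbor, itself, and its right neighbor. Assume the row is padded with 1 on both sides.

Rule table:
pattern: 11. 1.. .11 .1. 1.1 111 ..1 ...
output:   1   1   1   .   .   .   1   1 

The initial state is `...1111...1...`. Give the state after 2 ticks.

...1111..1.1..

tick 1: 1111..1111.111
tick 2: ...1111..1.1..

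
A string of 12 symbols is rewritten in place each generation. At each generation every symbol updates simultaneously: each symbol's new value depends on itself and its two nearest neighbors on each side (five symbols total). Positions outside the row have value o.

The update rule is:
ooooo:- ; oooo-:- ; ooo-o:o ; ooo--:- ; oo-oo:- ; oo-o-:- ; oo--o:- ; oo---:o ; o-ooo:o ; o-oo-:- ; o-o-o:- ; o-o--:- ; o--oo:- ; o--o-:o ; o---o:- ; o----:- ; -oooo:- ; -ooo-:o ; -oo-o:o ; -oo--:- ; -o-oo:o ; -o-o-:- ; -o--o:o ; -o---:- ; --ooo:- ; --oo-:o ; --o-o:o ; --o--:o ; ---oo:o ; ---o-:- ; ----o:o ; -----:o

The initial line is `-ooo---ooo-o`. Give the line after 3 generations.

-oo--o-o--oo

-oo-o-o-oo-o
--o----o-o-o
-oo--o-o--oo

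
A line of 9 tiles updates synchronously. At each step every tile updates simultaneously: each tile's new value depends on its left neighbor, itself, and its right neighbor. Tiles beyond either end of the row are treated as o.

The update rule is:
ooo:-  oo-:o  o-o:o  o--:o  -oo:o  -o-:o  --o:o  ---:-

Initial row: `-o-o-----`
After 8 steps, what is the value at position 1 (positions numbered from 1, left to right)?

ooooo---o
----oo-oo
o--ooooo-
oooo---oo
---oo-oo-
o-ooooooo
ooo------
--oo----o
position 1 holds -

-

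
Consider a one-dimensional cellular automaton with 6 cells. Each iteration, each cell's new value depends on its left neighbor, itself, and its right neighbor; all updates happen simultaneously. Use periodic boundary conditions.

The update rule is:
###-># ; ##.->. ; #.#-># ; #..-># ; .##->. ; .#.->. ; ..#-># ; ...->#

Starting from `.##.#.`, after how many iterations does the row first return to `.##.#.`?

iteration 1: #..#.#
iteration 2: .##.#.

2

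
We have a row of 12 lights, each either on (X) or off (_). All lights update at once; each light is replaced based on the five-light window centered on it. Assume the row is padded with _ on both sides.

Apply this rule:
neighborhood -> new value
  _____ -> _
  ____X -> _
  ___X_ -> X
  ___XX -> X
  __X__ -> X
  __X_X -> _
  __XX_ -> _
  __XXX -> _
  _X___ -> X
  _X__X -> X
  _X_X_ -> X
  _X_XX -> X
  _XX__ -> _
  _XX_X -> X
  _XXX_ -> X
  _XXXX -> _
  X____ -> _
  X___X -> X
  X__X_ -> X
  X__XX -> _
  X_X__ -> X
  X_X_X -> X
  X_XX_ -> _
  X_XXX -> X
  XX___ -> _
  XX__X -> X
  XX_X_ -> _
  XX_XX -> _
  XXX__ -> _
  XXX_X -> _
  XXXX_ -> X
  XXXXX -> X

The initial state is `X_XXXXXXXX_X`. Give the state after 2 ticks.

_XX_XXXXX__X
X_X_X_XX_XXX

X_X_X_XX_XXX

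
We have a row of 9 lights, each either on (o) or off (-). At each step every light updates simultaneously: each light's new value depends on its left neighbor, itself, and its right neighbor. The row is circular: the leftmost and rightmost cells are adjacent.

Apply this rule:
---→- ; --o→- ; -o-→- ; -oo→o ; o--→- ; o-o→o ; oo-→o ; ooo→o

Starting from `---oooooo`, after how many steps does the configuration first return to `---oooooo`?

1

---oooooo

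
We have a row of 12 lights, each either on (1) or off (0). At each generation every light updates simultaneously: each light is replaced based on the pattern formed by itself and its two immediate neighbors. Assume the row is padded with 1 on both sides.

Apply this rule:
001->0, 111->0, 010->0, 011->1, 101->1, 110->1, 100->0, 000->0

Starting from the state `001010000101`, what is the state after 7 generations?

000100000011
000000000010
000000000001
000000000001  (fixed point — unchanged through generation 7)

000000000001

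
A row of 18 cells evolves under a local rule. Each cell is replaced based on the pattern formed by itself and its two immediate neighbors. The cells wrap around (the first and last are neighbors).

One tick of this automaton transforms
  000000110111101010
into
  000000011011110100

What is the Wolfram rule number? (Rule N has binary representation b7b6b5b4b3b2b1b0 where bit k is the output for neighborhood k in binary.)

224

position 10: 111 → 1  (bit 7 = 1)
position 7: 110 → 1  (bit 6 = 1)
position 8: 101 → 1  (bit 5 = 1)
position 17: 100 → 0  (bit 4 = 0)
position 6: 011 → 0  (bit 3 = 0)
position 14: 010 → 0  (bit 2 = 0)
position 5: 001 → 0  (bit 1 = 0)
position 0: 000 → 0  (bit 0 = 0)
bits b7..b0 = 11100000 = 224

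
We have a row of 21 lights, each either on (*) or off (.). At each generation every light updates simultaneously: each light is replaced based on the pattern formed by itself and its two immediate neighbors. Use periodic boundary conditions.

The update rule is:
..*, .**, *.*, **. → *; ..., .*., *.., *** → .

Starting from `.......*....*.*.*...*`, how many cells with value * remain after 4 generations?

5

......*....*.*.*...*.
.....*....*.*.*...*..
....*....*.*.*...*...
...*....*.*.*...*....
count of *: 5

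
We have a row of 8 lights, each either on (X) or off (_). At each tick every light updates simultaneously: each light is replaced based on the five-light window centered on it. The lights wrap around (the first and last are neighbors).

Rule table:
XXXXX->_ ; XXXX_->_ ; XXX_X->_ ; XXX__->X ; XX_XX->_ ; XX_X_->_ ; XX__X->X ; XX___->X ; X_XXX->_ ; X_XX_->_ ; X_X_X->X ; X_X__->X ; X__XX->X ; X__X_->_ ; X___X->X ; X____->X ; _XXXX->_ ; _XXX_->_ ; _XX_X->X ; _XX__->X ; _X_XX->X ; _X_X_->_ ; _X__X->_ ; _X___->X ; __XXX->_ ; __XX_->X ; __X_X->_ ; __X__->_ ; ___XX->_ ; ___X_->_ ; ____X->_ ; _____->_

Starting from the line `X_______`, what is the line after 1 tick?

_XX_____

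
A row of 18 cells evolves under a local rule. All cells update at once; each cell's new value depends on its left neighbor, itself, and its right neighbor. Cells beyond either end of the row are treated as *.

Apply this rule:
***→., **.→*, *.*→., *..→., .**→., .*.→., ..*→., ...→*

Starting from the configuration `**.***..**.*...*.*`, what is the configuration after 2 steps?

.*...*...*...*....
...*...*...*...**.

...*...*...*...**.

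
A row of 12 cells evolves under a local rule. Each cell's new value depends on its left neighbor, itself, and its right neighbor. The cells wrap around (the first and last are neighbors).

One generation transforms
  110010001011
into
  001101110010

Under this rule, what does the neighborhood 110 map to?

0

At position 1 the neighborhood is 110; the next row has 0 there.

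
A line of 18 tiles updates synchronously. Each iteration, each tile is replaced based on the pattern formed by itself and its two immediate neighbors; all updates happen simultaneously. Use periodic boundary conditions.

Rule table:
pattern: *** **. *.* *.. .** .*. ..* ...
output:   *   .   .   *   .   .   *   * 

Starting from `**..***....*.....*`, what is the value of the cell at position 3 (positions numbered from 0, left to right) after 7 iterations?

*

*.**.*.****.*****.
........**...***..
********..***.*.**
*******.**.*.....*
******......*****.
.****.******.***..
*.**...****...*.**
position 3 holds *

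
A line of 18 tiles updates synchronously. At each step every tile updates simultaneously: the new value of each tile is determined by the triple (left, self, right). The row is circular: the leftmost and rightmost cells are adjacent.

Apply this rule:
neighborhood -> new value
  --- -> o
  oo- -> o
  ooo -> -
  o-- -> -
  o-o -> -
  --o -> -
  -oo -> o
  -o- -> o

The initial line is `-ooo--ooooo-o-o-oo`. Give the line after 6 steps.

-o-o--o---o-o-o-oo
-o-o--o-o-o-o-o-oo
-o-o--o-o-o-o-o-oo  (fixed point — unchanged through step 6)

-o-o--o-o-o-o-o-oo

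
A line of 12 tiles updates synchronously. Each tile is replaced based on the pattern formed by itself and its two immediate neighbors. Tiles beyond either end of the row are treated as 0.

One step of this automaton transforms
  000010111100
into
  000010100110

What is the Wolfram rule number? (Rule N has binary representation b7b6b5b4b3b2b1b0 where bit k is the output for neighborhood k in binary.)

position 7: 111 → 0  (bit 7 = 0)
position 9: 110 → 1  (bit 6 = 1)
position 5: 101 → 0  (bit 5 = 0)
position 10: 100 → 1  (bit 4 = 1)
position 6: 011 → 1  (bit 3 = 1)
position 4: 010 → 1  (bit 2 = 1)
position 3: 001 → 0  (bit 1 = 0)
position 0: 000 → 0  (bit 0 = 0)
bits b7..b0 = 01011100 = 92

92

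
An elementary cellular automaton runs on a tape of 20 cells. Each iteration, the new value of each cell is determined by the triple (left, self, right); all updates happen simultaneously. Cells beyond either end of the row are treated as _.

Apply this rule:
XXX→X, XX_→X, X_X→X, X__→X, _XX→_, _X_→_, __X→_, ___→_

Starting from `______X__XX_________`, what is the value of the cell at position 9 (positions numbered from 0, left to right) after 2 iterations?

_______X__XX________
________X__XX_______
position 9 holds _

_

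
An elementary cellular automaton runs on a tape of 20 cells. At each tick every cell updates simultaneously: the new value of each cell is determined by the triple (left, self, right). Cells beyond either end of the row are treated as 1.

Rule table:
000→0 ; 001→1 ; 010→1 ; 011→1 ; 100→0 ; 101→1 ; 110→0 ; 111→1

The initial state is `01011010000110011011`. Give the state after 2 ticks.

11110110001100110111
11101100011001101111

11101100011001101111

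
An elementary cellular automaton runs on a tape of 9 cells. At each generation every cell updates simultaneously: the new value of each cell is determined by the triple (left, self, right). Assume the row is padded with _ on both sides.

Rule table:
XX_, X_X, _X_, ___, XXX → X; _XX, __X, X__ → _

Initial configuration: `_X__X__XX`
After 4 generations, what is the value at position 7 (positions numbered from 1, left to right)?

generation 1: _X__X___X
generation 2: _X__X_X_X
generation 3: _X__XXXXX
generation 4: _X___XXXX
position 7 holds X

X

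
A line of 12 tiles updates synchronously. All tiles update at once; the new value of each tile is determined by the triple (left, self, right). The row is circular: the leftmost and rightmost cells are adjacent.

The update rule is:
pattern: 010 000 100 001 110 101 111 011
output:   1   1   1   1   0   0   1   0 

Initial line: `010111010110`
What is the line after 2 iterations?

110010010001
101111111110

101111111110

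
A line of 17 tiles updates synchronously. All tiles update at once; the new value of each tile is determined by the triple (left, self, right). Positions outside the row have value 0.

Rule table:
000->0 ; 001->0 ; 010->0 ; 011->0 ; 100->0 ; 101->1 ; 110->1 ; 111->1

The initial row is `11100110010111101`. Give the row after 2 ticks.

00100000000101110

01100010001011110
00100000000101110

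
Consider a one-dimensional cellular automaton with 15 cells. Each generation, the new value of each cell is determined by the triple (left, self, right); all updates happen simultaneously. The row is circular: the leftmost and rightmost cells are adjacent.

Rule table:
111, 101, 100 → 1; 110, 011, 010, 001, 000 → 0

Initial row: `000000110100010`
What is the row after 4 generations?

001000000001010

000000001010001
100000000101000
010000000010100
001000000001010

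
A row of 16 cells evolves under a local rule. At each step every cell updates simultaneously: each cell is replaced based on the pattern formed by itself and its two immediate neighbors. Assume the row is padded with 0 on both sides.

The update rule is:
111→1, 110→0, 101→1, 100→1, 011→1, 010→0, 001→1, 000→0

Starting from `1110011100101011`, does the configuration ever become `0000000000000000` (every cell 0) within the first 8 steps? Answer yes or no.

no

1101111011010110
1011110110101101
0111101101011010
1111011010110101
1110110101101010
1101101011010101
1011010110101010
0110101101010101
step 8 is 0110101101010101, still not uniform 0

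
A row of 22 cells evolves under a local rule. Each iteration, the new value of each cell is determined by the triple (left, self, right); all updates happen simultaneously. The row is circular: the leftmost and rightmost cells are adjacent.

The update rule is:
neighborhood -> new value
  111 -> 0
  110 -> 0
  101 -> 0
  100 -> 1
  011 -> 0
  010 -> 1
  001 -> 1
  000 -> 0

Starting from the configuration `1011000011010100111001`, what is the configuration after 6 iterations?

0000100100010111000110
0001111110110000101001
1010000000001001101111
0011000000011110000000
0100100000100001000000
1111110001110011100000

1111110001110011100000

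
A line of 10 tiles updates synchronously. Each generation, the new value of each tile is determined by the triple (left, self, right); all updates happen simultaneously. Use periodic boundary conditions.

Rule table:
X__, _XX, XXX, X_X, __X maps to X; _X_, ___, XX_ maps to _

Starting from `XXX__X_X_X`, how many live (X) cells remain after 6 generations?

XX_XX_X_XX
X_XX_X_XXX
_XX_X_XXXX
XX_X_XXXX_
X_X_XXXX_X
_X_XXXX_XX
count of X: 7

7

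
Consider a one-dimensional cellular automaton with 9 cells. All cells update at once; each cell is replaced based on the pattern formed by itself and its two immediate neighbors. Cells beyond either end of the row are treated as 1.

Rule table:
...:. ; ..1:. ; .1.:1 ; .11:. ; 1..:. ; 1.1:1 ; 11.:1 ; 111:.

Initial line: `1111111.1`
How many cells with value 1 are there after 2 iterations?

iteration 1: ......11.
iteration 2: .......11
count of 1: 2

2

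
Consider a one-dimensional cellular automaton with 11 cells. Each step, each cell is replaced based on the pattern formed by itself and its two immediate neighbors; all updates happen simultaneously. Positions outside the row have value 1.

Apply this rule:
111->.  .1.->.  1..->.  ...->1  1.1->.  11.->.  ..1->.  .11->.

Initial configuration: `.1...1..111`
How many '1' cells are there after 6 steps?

...1.......
.1...11111.
...1.......  (repeats step 1; period 2)
step 6: .1...11111.
count of 1: 6

6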